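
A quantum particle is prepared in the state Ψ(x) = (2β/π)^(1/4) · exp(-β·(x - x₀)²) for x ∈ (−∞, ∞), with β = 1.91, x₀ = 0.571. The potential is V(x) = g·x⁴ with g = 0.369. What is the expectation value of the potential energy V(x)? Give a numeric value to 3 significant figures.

⟨V⟩ = ∫ V(x)·|Ψ|² dx.
Gaussian moments (u = x − x₀): ∫u^(2j)·e^(−2βu²) du = (2j−1)!!/(4β)^j · √(π/(2β)), odd powers integrate to 0; here √(π/(2β)) = 0.90687.
⟨V⟩ = 0.15267.

0.153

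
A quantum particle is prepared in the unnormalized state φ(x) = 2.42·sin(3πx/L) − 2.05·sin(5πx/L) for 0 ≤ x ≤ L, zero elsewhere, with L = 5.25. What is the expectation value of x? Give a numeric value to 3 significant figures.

2.63

⟨x⟩ = ∫ x·|φ|² dx / ∫|φ|² dx (integrals over the domain).
On 0 ≤ x ≤ L (j ≠ l): ∫sin²(jπx/L) dx = L/2, ∫sin(jπx/L)·sin(lπx/L) dx = 0; diagonal moments ∫x·sin²(jπx/L) dx = L²/4, ∫x²·sin²(jπx/L) dx = L³·(1/6 − 1/(4j²π²)); cross terms ∫x·sin(jπx/L)·sin(lπx/L) dx = 0 for j + l even and −4jlL²/(π²(j² − l²)²) for j + l odd, ∫x²·sin(jπx/L)·sin(lπx/L) dx = (−1)^(j+l)·4jlL³/(π²(j² − l²)²); higher powers the same way via product-to-sum and parts.
State is unnormalized: ∫|φ|² dx = 26.405, and ∫φ*·x·φ dx = 69.312, so ⟨x⟩ = 69.312 / 26.405.
⟨x⟩ = 2.6250.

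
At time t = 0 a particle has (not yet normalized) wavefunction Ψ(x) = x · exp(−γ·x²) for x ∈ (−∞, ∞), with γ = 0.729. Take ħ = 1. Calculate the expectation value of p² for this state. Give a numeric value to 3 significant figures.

p² Ψ = −ħ² d²Ψ/dx²; ⟨p²⟩ = −ħ² ∫ Ψ*·Ψ'' dx / ∫|Ψ|² dx.
Expand each integrand as polynomial × e^(−2γx²) and use ∫x^(2j)·e^(−2γx²) dx = (2j−1)!!/(4γ)^j · √(π/(2γ)), odd powers → 0; here √(π/(2γ)) = 1.4679. Differentiate with the product rule, d/dx e^(−γx²) = −2γx·e^(−γx²).
State is unnormalized: ∫|Ψ|² dx = 0.50339, and ∫Ψ*·(−ħ² Ψ'') dx = 1.1009, so ⟨p²⟩ = 1.1009 / 0.50339.
⟨p²⟩ = 2.1870.

2.19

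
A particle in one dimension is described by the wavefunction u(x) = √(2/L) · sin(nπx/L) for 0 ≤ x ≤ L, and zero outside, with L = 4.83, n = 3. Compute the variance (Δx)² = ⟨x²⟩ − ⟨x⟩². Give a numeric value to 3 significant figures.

1.81

Compute ⟨x⟩ and ⟨x²⟩ separately, then (Δx)² = ⟨x²⟩ − ⟨x⟩².
With sin²θ = (1 − cos2θ)/2 on 0 ≤ x ≤ L: ∫sin²(nπx/L) dx = L/2, ∫x·sin²(nπx/L) dx = L²/4, ∫x²·sin²(nπx/L) dx = L³·(1/6 − 1/(4n²π²)); higher powers xᵏ the same way, integrating xᵏ·cos(2nπx/L) by parts.
⟨x⟩ = 2.4150 and ⟨x²⟩ = 7.6450.
(Δx)² = 7.6450 − (2.4150)² = 1.8128.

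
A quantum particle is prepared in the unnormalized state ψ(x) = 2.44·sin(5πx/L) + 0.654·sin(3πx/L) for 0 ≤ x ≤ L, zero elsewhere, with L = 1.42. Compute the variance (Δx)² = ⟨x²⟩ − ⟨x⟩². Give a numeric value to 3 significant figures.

0.211

Compute ⟨x⟩ and ⟨x²⟩ separately, then (Δx)² = ⟨x²⟩ − ⟨x⟩².
On 0 ≤ x ≤ L (j ≠ l): ∫sin²(jπx/L) dx = L/2, ∫sin(jπx/L)·sin(lπx/L) dx = 0; diagonal moments ∫x·sin²(jπx/L) dx = L²/4, ∫x²·sin²(jπx/L) dx = L³·(1/6 − 1/(4j²π²)); cross terms ∫x·sin(jπx/L)·sin(lπx/L) dx = 0 for j + l even and −4jlL²/(π²(j² − l²)²) for j + l odd, ∫x²·sin(jπx/L)·sin(lπx/L) dx = (−1)^(j+l)·4jlL³/(π²(j² − l²)²); higher powers the same way via product-to-sum and parts.
Normalization: ∫|ψ|² dx = 4.5307.
⟨x⟩ = 0.71000 and ⟨x²⟩ = 0.71546.
(Δx)² = 0.71546 − (0.71000)² = 0.21136.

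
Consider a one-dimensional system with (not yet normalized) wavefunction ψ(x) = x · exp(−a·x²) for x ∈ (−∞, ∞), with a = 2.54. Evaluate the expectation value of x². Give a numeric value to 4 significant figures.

0.2953

⟨x²⟩ = ∫ x²·|ψ|² dx / ∫|ψ|² dx (integrals over the domain).
Expand each integrand as polynomial × e^(−2ax²) and use ∫x^(2j)·e^(−2ax²) dx = (2j−1)!!/(4a)^j · √(π/(2a)), odd powers → 0; here √(π/(2a)) = 0.78640.
State is unnormalized: ∫|ψ|² dx = 0.077401, and ∫ψ*·x²·ψ dx = 0.022855, so ⟨x²⟩ = 0.022855 / 0.077401.
⟨x²⟩ = 0.29528.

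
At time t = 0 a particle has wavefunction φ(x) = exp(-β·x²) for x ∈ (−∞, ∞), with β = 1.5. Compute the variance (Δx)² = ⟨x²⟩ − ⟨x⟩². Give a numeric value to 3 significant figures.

0.167

Compute ⟨x⟩ and ⟨x²⟩ separately, then (Δx)² = ⟨x²⟩ − ⟨x⟩².
Gaussian moments: ∫x^(2j)·e^(−2βx²) dx = (2j−1)!!/(4β)^j · √(π/(2β)), odd powers integrate to 0; here √(π/(2β)) = 1.0233.
Normalization: ∫|φ|² dx = 1.0233.
⟨x⟩ = 0.0000 and ⟨x²⟩ = 0.16667.
(Δx)² = 0.16667 − (0.0000)² = 0.16667.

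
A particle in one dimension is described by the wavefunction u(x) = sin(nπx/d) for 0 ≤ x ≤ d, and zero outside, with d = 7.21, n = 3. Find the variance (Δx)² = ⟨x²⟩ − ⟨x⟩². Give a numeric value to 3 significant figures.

4.04

Compute ⟨x⟩ and ⟨x²⟩ separately, then (Δx)² = ⟨x²⟩ − ⟨x⟩².
With sin²θ = (1 − cos2θ)/2 on 0 ≤ x ≤ d: ∫sin²(nπx/d) dx = d/2, ∫x·sin²(nπx/d) dx = d²/4, ∫x²·sin²(nπx/d) dx = d³·(1/6 − 1/(4n²π²)); higher powers xᵏ the same way, integrating xᵏ·cos(2nπx/d) by parts.
Normalization: ∫|u|² dx = 3.6050.
⟨x⟩ = 3.6050 and ⟨x²⟩ = 17.035.
(Δx)² = 17.035 − (3.6050)² = 4.0394.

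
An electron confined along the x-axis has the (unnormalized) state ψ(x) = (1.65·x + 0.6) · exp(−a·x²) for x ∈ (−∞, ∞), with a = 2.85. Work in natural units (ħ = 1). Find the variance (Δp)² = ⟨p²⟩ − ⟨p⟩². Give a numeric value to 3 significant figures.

5.12

Compute ⟨p⟩ and ⟨p²⟩ separately; (Δp)² = ⟨p²⟩ − ⟨p⟩².
Expand each integrand as polynomial × e^(−2ax²) and use ∫x^(2j)·e^(−2ax²) dx = (2j−1)!!/(4a)^j · √(π/(2a)), odd powers → 0; here √(π/(2a)) = 0.74240. Differentiate with the product rule, d/dx e^(−ax²) = −2ax·e^(−ax²).
Normalization: ∫|ψ|² dx = 0.44456.
⟨p⟩ = 0.0000 and ⟨p²⟩ = 5.1232.
(Δp)² = 5.1232 − (0.0000)² = 5.1232.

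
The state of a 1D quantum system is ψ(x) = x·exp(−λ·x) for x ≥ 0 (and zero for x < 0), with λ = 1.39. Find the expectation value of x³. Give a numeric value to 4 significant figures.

⟨x³⟩ = ∫ x³·|ψ|² dx / ∫|ψ|² dx (integrals over the domain).
Every integrand reduces to terms xʲ·e^(−2λx) on [0, ∞); use ∫₀^∞ xʲ·e^(−2λx) dx = j!/(2λ)^(j+1).
State is unnormalized: ∫|ψ|² dx = 0.093088, and ∫ψ*·x³·ψ dx = 0.25996, so ⟨x³⟩ = 0.25996 / 0.093088.
⟨x³⟩ = 2.7927.

2.793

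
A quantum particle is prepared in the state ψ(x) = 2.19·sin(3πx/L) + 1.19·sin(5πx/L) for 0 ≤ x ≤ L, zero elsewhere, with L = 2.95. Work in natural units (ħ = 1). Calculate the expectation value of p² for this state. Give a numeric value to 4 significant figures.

14.34

p² ψ = −ħ² d²ψ/dx²; ⟨p²⟩ = −ħ² ∫ ψ*·ψ'' dx / ∫|ψ|² dx.
d²/dx² sin(jπx/L) = −(jπ/L)²·sin(jπx/L); on 0 ≤ x ≤ L, ∫sin²(jπx/L) dx = L/2 and ∫sin(jπx/L)·sin(lπx/L) dx = 0 for j ≠ l, so only diagonal terms survive in ∫|ψ|² and ∫ψ·ψ″; ∫ψ·ψ′ dx = [ψ²/2] between the walls = 0.
State is unnormalized: ∫|ψ|² dx = 9.1630, and ∫ψ*·(−ħ² ψ'') dx = 131.43, so ⟨p²⟩ = 131.43 / 9.1630.
⟨p²⟩ = 14.343.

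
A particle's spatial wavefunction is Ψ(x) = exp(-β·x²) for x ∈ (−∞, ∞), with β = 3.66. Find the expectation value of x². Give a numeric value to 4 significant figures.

⟨x²⟩ = ∫ x²·|Ψ|² dx / ∫|Ψ|² dx (integrals over the domain).
Gaussian moments: ∫x^(2j)·e^(−2βx²) dx = (2j−1)!!/(4β)^j · √(π/(2β)), odd powers integrate to 0; here √(π/(2β)) = 0.65512.
State is unnormalized: ∫|Ψ|² dx = 0.65512, and ∫Ψ*·x²·Ψ dx = 0.044748, so ⟨x²⟩ = 0.044748 / 0.65512.
⟨x²⟩ = 0.068306.

0.06831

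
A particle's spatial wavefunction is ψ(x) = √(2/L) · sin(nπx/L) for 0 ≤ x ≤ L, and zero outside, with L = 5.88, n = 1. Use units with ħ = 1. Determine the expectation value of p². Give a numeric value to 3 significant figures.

p² ψ = −ħ² d²ψ/dx²; ⟨p²⟩ = −ħ² ∫ ψ*·ψ'' dx.
d/dx sin(nπx/L) = (nπ/L)·cos(nπx/L) and d²/dx² sin(nπx/L) = −(nπ/L)²·sin(nπx/L); on 0 ≤ x ≤ L, ∫sin²(nπx/L) dx = L/2 and ∫sin(nπx/L)·cos(nπx/L) dx = 0.
⟨p²⟩ = 0.28546.

0.285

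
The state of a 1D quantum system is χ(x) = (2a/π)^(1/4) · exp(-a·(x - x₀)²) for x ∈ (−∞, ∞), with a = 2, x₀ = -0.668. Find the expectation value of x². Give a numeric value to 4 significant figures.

0.5712

⟨x²⟩ = ∫ x²·|χ|² dx (integrals over the domain).
Gaussian moments (u = x − x₀): ∫u^(2j)·e^(−2au²) du = (2j−1)!!/(4a)^j · √(π/(2a)), odd powers integrate to 0; here √(π/(2a)) = 0.88623.
⟨x²⟩ = 0.57122.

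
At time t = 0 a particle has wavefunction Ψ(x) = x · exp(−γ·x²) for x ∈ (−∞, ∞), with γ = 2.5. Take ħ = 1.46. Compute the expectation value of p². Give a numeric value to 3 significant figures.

16.0

p² Ψ = −ħ² d²Ψ/dx²; ⟨p²⟩ = −ħ² ∫ Ψ*·Ψ'' dx / ∫|Ψ|² dx.
Expand each integrand as polynomial × e^(−2γx²) and use ∫x^(2j)·e^(−2γx²) dx = (2j−1)!!/(4γ)^j · √(π/(2γ)), odd powers → 0; here √(π/(2γ)) = 0.79267. Differentiate with the product rule, d/dx e^(−γx²) = −2γx·e^(−γx²).
State is unnormalized: ∫|Ψ|² dx = 0.079267, and ∫Ψ*·(−ħ² Ψ'') dx = 1.2672, so ⟨p²⟩ = 1.2672 / 0.079267.
⟨p²⟩ = 15.987.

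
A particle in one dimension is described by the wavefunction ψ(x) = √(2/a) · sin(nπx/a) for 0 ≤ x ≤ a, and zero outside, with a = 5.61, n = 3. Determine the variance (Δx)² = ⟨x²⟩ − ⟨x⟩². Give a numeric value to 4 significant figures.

Compute ⟨x⟩ and ⟨x²⟩ separately, then (Δx)² = ⟨x²⟩ − ⟨x⟩².
With sin²θ = (1 − cos2θ)/2 on 0 ≤ x ≤ a: ∫sin²(nπx/a) dx = a/2, ∫x·sin²(nπx/a) dx = a²/4, ∫x²·sin²(nπx/a) dx = a³·(1/6 − 1/(4n²π²)); higher powers xᵏ the same way, integrating xᵏ·cos(2nπx/a) by parts.
⟨x⟩ = 2.8050 and ⟨x²⟩ = 10.314.
(Δx)² = 10.314 − (2.8050)² = 2.4455.

2.446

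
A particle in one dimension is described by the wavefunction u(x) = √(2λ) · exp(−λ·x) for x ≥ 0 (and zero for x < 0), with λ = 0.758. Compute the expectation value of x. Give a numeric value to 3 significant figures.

⟨x⟩ = ∫ x·|u|² dx (integrals over the domain).
Every integrand reduces to terms xʲ·e^(−2λx) on [0, ∞); use ∫₀^∞ xʲ·e^(−2λx) dx = j!/(2λ)^(j+1).
⟨x⟩ = 0.65963.

0.660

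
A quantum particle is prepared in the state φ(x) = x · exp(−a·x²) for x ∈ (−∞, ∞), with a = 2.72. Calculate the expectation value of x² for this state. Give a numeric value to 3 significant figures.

0.276

⟨x²⟩ = ∫ x²·|φ|² dx / ∫|φ|² dx (integrals over the domain).
Expand each integrand as polynomial × e^(−2ax²) and use ∫x^(2j)·e^(−2ax²) dx = (2j−1)!!/(4a)^j · √(π/(2a)), odd powers → 0; here √(π/(2a)) = 0.75993.
State is unnormalized: ∫|φ|² dx = 0.069847, and ∫φ*·x²·φ dx = 0.019259, so ⟨x²⟩ = 0.019259 / 0.069847.
⟨x²⟩ = 0.27574.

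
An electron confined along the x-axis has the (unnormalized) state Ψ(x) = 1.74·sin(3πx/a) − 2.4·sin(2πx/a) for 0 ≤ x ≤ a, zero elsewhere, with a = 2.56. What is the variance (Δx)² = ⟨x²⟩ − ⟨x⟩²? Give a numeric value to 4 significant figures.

0.2550

Compute ⟨x⟩ and ⟨x²⟩ separately, then (Δx)² = ⟨x²⟩ − ⟨x⟩².
On 0 ≤ x ≤ a (j ≠ l): ∫sin²(jπx/a) dx = a/2, ∫sin(jπx/a)·sin(lπx/a) dx = 0; diagonal moments ∫x·sin²(jπx/a) dx = a²/4, ∫x²·sin²(jπx/a) dx = a³·(1/6 − 1/(4j²π²)); cross terms ∫x·sin(jπx/a)·sin(lπx/a) dx = 0 for j + l even and −4jla²/(π²(j² − l²)²) for j + l odd, ∫x²·sin(jπx/a)·sin(lπx/a) dx = (−1)^(j+l)·4jla³/(π²(j² − l²)²); higher powers the same way via product-to-sum and parts.
Normalization: ∫|Ψ|² dx = 11.248.
⟨x⟩ = 1.7533 and ⟨x²⟩ = 3.3291.
(Δx)² = 3.3291 − (1.7533)² = 0.25498.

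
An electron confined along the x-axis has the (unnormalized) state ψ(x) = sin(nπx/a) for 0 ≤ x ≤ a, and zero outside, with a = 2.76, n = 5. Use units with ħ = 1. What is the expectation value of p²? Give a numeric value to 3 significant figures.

32.4

p² ψ = −ħ² d²ψ/dx²; ⟨p²⟩ = −ħ² ∫ ψ*·ψ'' dx / ∫|ψ|² dx.
d/dx sin(nπx/a) = (nπ/a)·cos(nπx/a) and d²/dx² sin(nπx/a) = −(nπ/a)²·sin(nπx/a); on 0 ≤ x ≤ a, ∫sin²(nπx/a) dx = a/2 and ∫sin(nπx/a)·cos(nπx/a) dx = 0.
State is unnormalized: ∫|ψ|² dx = 1.3800, and ∫ψ*·(−ħ² ψ'') dx = 44.699, so ⟨p²⟩ = 44.699 / 1.3800.
⟨p²⟩ = 32.391.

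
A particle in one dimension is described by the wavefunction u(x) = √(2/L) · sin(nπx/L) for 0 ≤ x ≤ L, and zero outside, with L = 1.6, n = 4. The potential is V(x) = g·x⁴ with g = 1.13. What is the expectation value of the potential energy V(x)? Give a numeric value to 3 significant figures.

⟨V⟩ = ∫ V(x)·|u|² dx.
With sin²θ = (1 − cos2θ)/2 on 0 ≤ x ≤ L: ∫sin²(nπx/L) dx = L/2, ∫x·sin²(nπx/L) dx = L²/4, ∫x²·sin²(nπx/L) dx = L³·(1/6 − 1/(4n²π²)); higher powers xᵏ the same way, integrating xᵏ·cos(2nπx/L) by parts.
⟨V⟩ = 1.4347.

1.43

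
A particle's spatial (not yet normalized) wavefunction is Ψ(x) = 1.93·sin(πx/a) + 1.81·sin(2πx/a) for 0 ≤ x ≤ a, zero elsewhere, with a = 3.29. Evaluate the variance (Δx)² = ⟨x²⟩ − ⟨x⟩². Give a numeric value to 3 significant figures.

Compute ⟨x⟩ and ⟨x²⟩ separately, then (Δx)² = ⟨x²⟩ − ⟨x⟩².
On 0 ≤ x ≤ a (j ≠ l): ∫sin²(jπx/a) dx = a/2, ∫sin(jπx/a)·sin(lπx/a) dx = 0; diagonal moments ∫x·sin²(jπx/a) dx = a²/4, ∫x²·sin²(jπx/a) dx = a³·(1/6 − 1/(4j²π²)); cross terms ∫x·sin(jπx/a)·sin(lπx/a) dx = 0 for j + l even and −4jla²/(π²(j² − l²)²) for j + l odd, ∫x²·sin(jπx/a)·sin(lπx/a) dx = (−1)^(j+l)·4jla³/(π²(j² − l²)²); higher powers the same way via product-to-sum and parts.
Normalization: ∫|Ψ|² dx = 11.517.
⟨x⟩ = 1.0536 and ⟨x²⟩ = 1.3064.
(Δx)² = 1.3064 − (1.0536)² = 0.19635.

0.196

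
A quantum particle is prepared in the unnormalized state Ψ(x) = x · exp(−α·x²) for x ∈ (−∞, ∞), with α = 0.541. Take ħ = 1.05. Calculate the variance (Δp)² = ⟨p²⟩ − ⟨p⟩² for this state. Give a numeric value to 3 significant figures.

Compute ⟨p⟩ and ⟨p²⟩ separately; (Δp)² = ⟨p²⟩ − ⟨p⟩².
Expand each integrand as polynomial × e^(−2αx²) and use ∫x^(2j)·e^(−2αx²) dx = (2j−1)!!/(4α)^j · √(π/(2α)), odd powers → 0; here √(π/(2α)) = 1.7040. Differentiate with the product rule, d/dx e^(−αx²) = −2αx·e^(−αx²).
Normalization: ∫|Ψ|² dx = 0.78742.
⟨p⟩ = 0.0000 and ⟨p²⟩ = 1.7894.
(Δp)² = 1.7894 − (0.0000)² = 1.7894.

1.79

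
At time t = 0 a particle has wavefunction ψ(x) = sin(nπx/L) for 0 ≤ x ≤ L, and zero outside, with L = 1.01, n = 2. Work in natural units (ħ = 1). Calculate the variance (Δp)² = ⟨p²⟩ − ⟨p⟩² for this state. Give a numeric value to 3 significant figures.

38.7

Compute ⟨p⟩ and ⟨p²⟩ separately; (Δp)² = ⟨p²⟩ − ⟨p⟩².
d/dx sin(nπx/L) = (nπ/L)·cos(nπx/L) and d²/dx² sin(nπx/L) = −(nπ/L)²·sin(nπx/L); on 0 ≤ x ≤ L, ∫sin²(nπx/L) dx = L/2 and ∫sin(nπx/L)·cos(nπx/L) dx = 0.
Normalization: ∫|ψ|² dx = 0.50500.
⟨p⟩ = 0.0000 and ⟨p²⟩ = 38.701.
(Δp)² = 38.701 − (0.0000)² = 38.701.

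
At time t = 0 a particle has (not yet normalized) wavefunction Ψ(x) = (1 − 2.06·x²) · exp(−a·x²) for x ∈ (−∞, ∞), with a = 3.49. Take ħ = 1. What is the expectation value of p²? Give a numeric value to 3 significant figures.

6.56

p² Ψ = −ħ² d²Ψ/dx²; ⟨p²⟩ = −ħ² ∫ Ψ*·Ψ'' dx / ∫|Ψ|² dx.
Expand each integrand as polynomial × e^(−2ax²) and use ∫x^(2j)·e^(−2ax²) dx = (2j−1)!!/(4a)^j · √(π/(2a)), odd powers → 0; here √(π/(2a)) = 0.67088. Differentiate with the product rule, d/dx e^(−ax²) = −2ax·e^(−ax²).
State is unnormalized: ∫|Ψ|² dx = 0.51671, and ∫Ψ*·(−ħ² Ψ'') dx = 3.3893, so ⟨p²⟩ = 3.3893 / 0.51671.
⟨p²⟩ = 6.5593.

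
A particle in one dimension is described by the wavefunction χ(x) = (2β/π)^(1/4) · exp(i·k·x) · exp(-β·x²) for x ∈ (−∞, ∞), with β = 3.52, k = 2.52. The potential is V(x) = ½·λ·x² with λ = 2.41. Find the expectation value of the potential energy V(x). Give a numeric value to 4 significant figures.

⟨V⟩ = ∫ V(x)·|χ|² dx.
Gaussian moments: ∫x^(2j)·e^(−2βx²) dx = (2j−1)!!/(4β)^j · √(π/(2β)), odd powers integrate to 0; here √(π/(2β)) = 0.66802.
⟨V⟩ = 0.085582.

0.08558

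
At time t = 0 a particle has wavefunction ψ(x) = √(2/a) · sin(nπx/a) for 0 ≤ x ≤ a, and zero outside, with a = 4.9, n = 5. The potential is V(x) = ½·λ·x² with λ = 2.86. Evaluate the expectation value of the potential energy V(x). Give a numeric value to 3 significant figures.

⟨V⟩ = ∫ V(x)·|ψ|² dx.
With sin²θ = (1 − cos2θ)/2 on 0 ≤ x ≤ a: ∫sin²(nπx/a) dx = a/2, ∫x·sin²(nπx/a) dx = a²/4, ∫x²·sin²(nπx/a) dx = a³·(1/6 − 1/(4n²π²)); higher powers xᵏ the same way, integrating xᵏ·cos(2nπx/a) by parts.
⟨V⟩ = 11.375.

11.4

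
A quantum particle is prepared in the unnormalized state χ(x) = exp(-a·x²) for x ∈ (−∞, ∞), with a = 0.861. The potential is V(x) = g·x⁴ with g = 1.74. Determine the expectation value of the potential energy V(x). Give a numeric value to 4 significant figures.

0.4401

⟨V⟩ = ∫ V(x)·|χ|² dx / ∫|χ|² dx.
Gaussian moments: ∫x^(2j)·e^(−2ax²) dx = (2j−1)!!/(4a)^j · √(π/(2a)), odd powers integrate to 0; here √(π/(2a)) = 1.3507.
State is unnormalized: ∫|χ|² dx = 1.3507, and ∫χ*·V(x)·χ dx = 0.59443, so ⟨V⟩ = 0.59443 / 1.3507.
⟨V⟩ = 0.44009.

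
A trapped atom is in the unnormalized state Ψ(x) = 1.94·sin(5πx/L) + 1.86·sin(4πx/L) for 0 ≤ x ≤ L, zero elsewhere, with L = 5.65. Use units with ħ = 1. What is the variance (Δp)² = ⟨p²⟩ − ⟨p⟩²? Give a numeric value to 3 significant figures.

Compute ⟨p⟩ and ⟨p²⟩ separately; (Δp)² = ⟨p²⟩ − ⟨p⟩².
d²/dx² sin(jπx/L) = −(jπ/L)²·sin(jπx/L); on 0 ≤ x ≤ L, ∫sin²(jπx/L) dx = L/2 and ∫sin(jπx/L)·sin(lπx/L) dx = 0 for j ≠ l, so only diagonal terms survive in ∫|Ψ|² and ∫Ψ·Ψ″; ∫Ψ·Ψ′ dx = [Ψ²/2] between the walls = 0.
Normalization: ∫|Ψ|² dx = 20.406.
⟨p⟩ = 0.0000 and ⟨p²⟩ = 6.3966.
(Δp)² = 6.3966 − (0.0000)² = 6.3966.

6.40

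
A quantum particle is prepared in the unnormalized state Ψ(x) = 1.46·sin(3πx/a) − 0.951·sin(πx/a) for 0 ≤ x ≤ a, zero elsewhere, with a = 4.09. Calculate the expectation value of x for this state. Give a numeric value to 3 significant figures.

⟨x⟩ = ∫ x·|Ψ|² dx / ∫|Ψ|² dx (integrals over the domain).
On 0 ≤ x ≤ a (j ≠ l): ∫sin²(jπx/a) dx = a/2, ∫sin(jπx/a)·sin(lπx/a) dx = 0; diagonal moments ∫x·sin²(jπx/a) dx = a²/4, ∫x²·sin²(jπx/a) dx = a³·(1/6 − 1/(4j²π²)); cross terms ∫x·sin(jπx/a)·sin(lπx/a) dx = 0 for j + l even and −4jla²/(π²(j² − l²)²) for j + l odd, ∫x²·sin(jπx/a)·sin(lπx/a) dx = (−1)^(j+l)·4jla³/(π²(j² − l²)²); higher powers the same way via product-to-sum and parts.
State is unnormalized: ∫|Ψ|² dx = 6.2086, and ∫Ψ*·x·Ψ dx = 12.697, so ⟨x⟩ = 12.697 / 6.2086.
⟨x⟩ = 2.0450.

2.05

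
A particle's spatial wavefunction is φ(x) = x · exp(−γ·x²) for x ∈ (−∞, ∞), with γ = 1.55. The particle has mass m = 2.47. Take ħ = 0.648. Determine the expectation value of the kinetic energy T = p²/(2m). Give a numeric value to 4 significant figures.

0.3953

T = −(ħ²/2m) d²/dx², so ⟨T⟩ = −(ħ²/2m) ∫ φ*·φ'' dx / ∫|φ|² dx; with m = 2.47.
Expand each integrand as polynomial × e^(−2γx²) and use ∫x^(2j)·e^(−2γx²) dx = (2j−1)!!/(4γ)^j · √(π/(2γ)), odd powers → 0; here √(π/(2γ)) = 1.0067. Differentiate with the product rule, d/dx e^(−γx²) = −2γx·e^(−γx²).
State is unnormalized: ∫|φ|² dx = 0.16237, and ∫φ*·(−ħ²/2m · φ'') dx = 0.064177, so ⟨T⟩ = 0.064177 / 0.16237.
⟨T⟩ = 0.39525.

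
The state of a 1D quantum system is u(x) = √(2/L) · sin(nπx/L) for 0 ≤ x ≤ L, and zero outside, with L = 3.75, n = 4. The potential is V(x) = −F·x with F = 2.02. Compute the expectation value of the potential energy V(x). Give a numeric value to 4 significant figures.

-3.788

⟨V⟩ = ∫ V(x)·|u|² dx.
With sin²θ = (1 − cos2θ)/2 on 0 ≤ x ≤ L: ∫sin²(nπx/L) dx = L/2, ∫x·sin²(nπx/L) dx = L²/4, ∫x²·sin²(nπx/L) dx = L³·(1/6 − 1/(4n²π²)); higher powers xᵏ the same way, integrating xᵏ·cos(2nπx/L) by parts.
⟨V⟩ = -3.7875.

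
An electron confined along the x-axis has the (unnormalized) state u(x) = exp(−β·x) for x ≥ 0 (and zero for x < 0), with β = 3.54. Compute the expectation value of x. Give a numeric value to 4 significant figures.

⟨x⟩ = ∫ x·|u|² dx / ∫|u|² dx (integrals over the domain).
Every integrand reduces to terms xʲ·e^(−2βx) on [0, ∞); use ∫₀^∞ xʲ·e^(−2βx) dx = j!/(2β)^(j+1).
State is unnormalized: ∫|u|² dx = 0.14124, and ∫u*·x·u dx = 0.019950, so ⟨x⟩ = 0.019950 / 0.14124.
⟨x⟩ = 0.14124.

0.1412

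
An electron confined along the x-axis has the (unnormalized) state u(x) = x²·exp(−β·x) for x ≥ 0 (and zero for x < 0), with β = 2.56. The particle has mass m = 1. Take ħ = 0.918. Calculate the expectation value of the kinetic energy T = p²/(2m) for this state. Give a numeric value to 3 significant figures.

T = −(ħ²/2m) d²/dx², so ⟨T⟩ = −(ħ²/2m) ∫ u*·u'' dx / ∫|u|² dx; with m = 1.
Differentiate x²·exp(−β·x) with the product rule; every integrand then reduces to terms xʲ·e^(−2βx) on [0, ∞), with ∫₀^∞ xʲ·e^(−2βx) dx = j!/(2β)^(j+1).
State is unnormalized: ∫|u|² dx = 0.0068212, and ∫u*·(−ħ²/2m · u'') dx = 0.0062788, so ⟨T⟩ = 0.0062788 / 0.0068212.
⟨T⟩ = 0.92048.

0.920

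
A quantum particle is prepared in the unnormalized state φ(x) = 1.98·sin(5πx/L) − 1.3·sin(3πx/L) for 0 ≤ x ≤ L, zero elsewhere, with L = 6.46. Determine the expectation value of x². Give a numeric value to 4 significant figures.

11.96

⟨x²⟩ = ∫ x²·|φ|² dx / ∫|φ|² dx (integrals over the domain).
On 0 ≤ x ≤ L (j ≠ l): ∫sin²(jπx/L) dx = L/2, ∫sin(jπx/L)·sin(lπx/L) dx = 0; diagonal moments ∫x·sin²(jπx/L) dx = L²/4, ∫x²·sin²(jπx/L) dx = L³·(1/6 − 1/(4j²π²)); cross terms ∫x·sin(jπx/L)·sin(lπx/L) dx = 0 for j + l even and −4jlL²/(π²(j² − l²)²) for j + l odd, ∫x²·sin(jπx/L)·sin(lπx/L) dx = (−1)^(j+l)·4jlL³/(π²(j² − l²)²); higher powers the same way via product-to-sum and parts.
State is unnormalized: ∫|φ|² dx = 18.122, and ∫φ*·x²·φ dx = 216.77, so ⟨x²⟩ = 216.77 / 18.122.
⟨x²⟩ = 11.962.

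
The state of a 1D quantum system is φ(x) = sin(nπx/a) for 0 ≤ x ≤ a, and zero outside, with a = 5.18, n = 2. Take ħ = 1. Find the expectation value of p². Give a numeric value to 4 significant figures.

1.471

p² φ = −ħ² d²φ/dx²; ⟨p²⟩ = −ħ² ∫ φ*·φ'' dx / ∫|φ|² dx.
d/dx sin(nπx/a) = (nπ/a)·cos(nπx/a) and d²/dx² sin(nπx/a) = −(nπ/a)²·sin(nπx/a); on 0 ≤ x ≤ a, ∫sin²(nπx/a) dx = a/2 and ∫sin(nπx/a)·cos(nπx/a) dx = 0.
State is unnormalized: ∫|φ|² dx = 2.5900, and ∫φ*·(−ħ² φ'') dx = 3.8107, so ⟨p²⟩ = 3.8107 / 2.5900.
⟨p²⟩ = 1.4713.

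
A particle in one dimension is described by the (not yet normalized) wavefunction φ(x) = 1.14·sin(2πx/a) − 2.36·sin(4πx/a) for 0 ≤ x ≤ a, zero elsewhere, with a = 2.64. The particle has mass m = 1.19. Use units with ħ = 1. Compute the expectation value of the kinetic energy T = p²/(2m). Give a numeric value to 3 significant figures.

8.17

T = −(ħ²/2m) d²/dx², so ⟨T⟩ = −(ħ²/2m) ∫ φ*·φ'' dx / ∫|φ|² dx; with m = 1.19.
d²/dx² sin(jπx/a) = −(jπ/a)²·sin(jπx/a); on 0 ≤ x ≤ a, ∫sin²(jπx/a) dx = a/2 and ∫sin(jπx/a)·sin(lπx/a) dx = 0 for j ≠ l, so only diagonal terms survive in ∫|φ|² and ∫φ·φ″; ∫φ·φ′ dx = [φ²/2] between the walls = 0.
State is unnormalized: ∫|φ|² dx = 9.0673, and ∫φ*·(−ħ²/2m · φ'') dx = 74.072, so ⟨T⟩ = 74.072 / 9.0673.
⟨T⟩ = 8.1691.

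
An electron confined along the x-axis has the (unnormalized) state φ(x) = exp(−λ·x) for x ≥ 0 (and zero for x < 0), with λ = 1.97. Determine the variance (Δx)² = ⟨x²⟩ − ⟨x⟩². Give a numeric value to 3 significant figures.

Compute ⟨x⟩ and ⟨x²⟩ separately, then (Δx)² = ⟨x²⟩ − ⟨x⟩².
Every integrand reduces to terms xʲ·e^(−2λx) on [0, ∞); use ∫₀^∞ xʲ·e^(−2λx) dx = j!/(2λ)^(j+1).
Normalization: ∫|φ|² dx = 0.25381.
⟨x⟩ = 0.25381 and ⟨x²⟩ = 0.12884.
(Δx)² = 0.12884 − (0.25381)² = 0.064418.

0.0644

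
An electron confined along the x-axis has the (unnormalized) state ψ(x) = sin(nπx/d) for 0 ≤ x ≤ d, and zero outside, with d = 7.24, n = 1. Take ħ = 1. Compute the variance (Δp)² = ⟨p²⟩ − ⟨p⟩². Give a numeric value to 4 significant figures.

Compute ⟨p⟩ and ⟨p²⟩ separately; (Δp)² = ⟨p²⟩ − ⟨p⟩².
d/dx sin(nπx/d) = (nπ/d)·cos(nπx/d) and d²/dx² sin(nπx/d) = −(nπ/d)²·sin(nπx/d); on 0 ≤ x ≤ d, ∫sin²(nπx/d) dx = d/2 and ∫sin(nπx/d)·cos(nπx/d) dx = 0.
Normalization: ∫|ψ|² dx = 3.6200.
⟨p⟩ = 0.0000 and ⟨p²⟩ = 0.18829.
(Δp)² = 0.18829 − (0.0000)² = 0.18829.

0.1883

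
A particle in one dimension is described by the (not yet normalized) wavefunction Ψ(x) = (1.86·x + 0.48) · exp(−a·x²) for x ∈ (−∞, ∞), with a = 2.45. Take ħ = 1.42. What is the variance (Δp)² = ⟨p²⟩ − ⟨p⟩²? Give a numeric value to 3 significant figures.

10.9

Compute ⟨p⟩ and ⟨p²⟩ separately; (Δp)² = ⟨p²⟩ − ⟨p⟩².
Expand each integrand as polynomial × e^(−2ax²) and use ∫x^(2j)·e^(−2ax²) dx = (2j−1)!!/(4a)^j · √(π/(2a)), odd powers → 0; here √(π/(2a)) = 0.80071. Differentiate with the product rule, d/dx e^(−ax²) = −2ax·e^(−ax²).
Normalization: ∫|Ψ|² dx = 0.46715.
⟨p⟩ = 0.0000 and ⟨p²⟩ = 10.919.
(Δp)² = 10.919 − (0.0000)² = 10.919.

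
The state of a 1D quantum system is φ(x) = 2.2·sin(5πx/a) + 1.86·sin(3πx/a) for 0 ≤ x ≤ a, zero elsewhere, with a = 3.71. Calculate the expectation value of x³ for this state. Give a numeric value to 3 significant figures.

⟨x³⟩ = ∫ x³·|φ|² dx / ∫|φ|² dx (integrals over the domain).
On 0 ≤ x ≤ a (j ≠ l): ∫sin²(jπx/a) dx = a/2, ∫sin(jπx/a)·sin(lπx/a) dx = 0; diagonal moments ∫x·sin²(jπx/a) dx = a²/4, ∫x²·sin²(jπx/a) dx = a³·(1/6 − 1/(4j²π²)); cross terms ∫x·sin(jπx/a)·sin(lπx/a) dx = 0 for j + l even and −4jla²/(π²(j² − l²)²) for j + l odd, ∫x²·sin(jπx/a)·sin(lπx/a) dx = (−1)^(j+l)·4jla³/(π²(j² − l²)²); higher powers the same way via product-to-sum and parts.
State is unnormalized: ∫|φ|² dx = 15.396, and ∫φ*·x³·φ dx = 247.61, so ⟨x³⟩ = 247.61 / 15.396.
⟨x³⟩ = 16.083.

16.1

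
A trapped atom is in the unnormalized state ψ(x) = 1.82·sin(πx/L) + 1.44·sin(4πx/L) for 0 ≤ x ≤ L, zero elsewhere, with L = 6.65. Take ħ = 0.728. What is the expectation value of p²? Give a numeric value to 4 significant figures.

p² ψ = −ħ² d²ψ/dx²; ⟨p²⟩ = −ħ² ∫ ψ*·ψ'' dx / ∫|ψ|² dx.
d²/dx² sin(jπx/L) = −(jπ/L)²·sin(jπx/L); on 0 ≤ x ≤ L, ∫sin²(jπx/L) dx = L/2 and ∫sin(jπx/L)·sin(lπx/L) dx = 0 for j ≠ l, so only diagonal terms survive in ∫|ψ|² and ∫ψ·ψ″; ∫ψ·ψ′ dx = [ψ²/2] between the walls = 0.
State is unnormalized: ∫|ψ|² dx = 17.908, and ∫ψ*·(−ħ² ψ'') dx = 14.351, so ⟨p²⟩ = 14.351 / 17.908.
⟨p²⟩ = 0.80136.

0.8014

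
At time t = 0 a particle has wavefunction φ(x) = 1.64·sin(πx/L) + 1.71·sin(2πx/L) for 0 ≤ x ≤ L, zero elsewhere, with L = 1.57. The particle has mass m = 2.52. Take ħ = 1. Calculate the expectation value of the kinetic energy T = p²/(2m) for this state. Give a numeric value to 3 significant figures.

2.04

T = −(ħ²/2m) d²/dx², so ⟨T⟩ = −(ħ²/2m) ∫ φ*·φ'' dx / ∫|φ|² dx; with m = 2.52.
d²/dx² sin(jπx/L) = −(jπ/L)²·sin(jπx/L); on 0 ≤ x ≤ L, ∫sin²(jπx/L) dx = L/2 and ∫sin(jπx/L)·sin(lπx/L) dx = 0 for j ≠ l, so only diagonal terms survive in ∫|φ|² and ∫φ·φ″; ∫φ·φ′ dx = [φ²/2] between the walls = 0.
State is unnormalized: ∫|φ|² dx = 4.4068, and ∫φ*·(−ħ²/2m · φ'') dx = 8.9718, so ⟨T⟩ = 8.9718 / 4.4068.
⟨T⟩ = 2.0359.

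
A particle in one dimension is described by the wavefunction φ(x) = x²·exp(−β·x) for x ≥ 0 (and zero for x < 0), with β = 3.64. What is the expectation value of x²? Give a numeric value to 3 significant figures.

⟨x²⟩ = ∫ x²·|φ|² dx / ∫|φ|² dx (integrals over the domain).
Every integrand reduces to terms xʲ·e^(−2βx) on [0, ∞); use ∫₀^∞ xʲ·e^(−2βx) dx = j!/(2β)^(j+1).
State is unnormalized: ∫|φ|² dx = 0.0011737, and ∫φ*·x²·φ dx = 0.00066437, so ⟨x²⟩ = 0.00066437 / 0.0011737.
⟨x²⟩ = 0.56605.

0.566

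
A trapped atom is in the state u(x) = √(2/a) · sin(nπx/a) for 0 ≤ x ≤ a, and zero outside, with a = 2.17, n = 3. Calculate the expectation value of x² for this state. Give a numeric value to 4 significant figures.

⟨x²⟩ = ∫ x²·|u|² dx (integrals over the domain).
With sin²θ = (1 − cos2θ)/2 on 0 ≤ x ≤ a: ∫sin²(nπx/a) dx = a/2, ∫x·sin²(nπx/a) dx = a²/4, ∫x²·sin²(nπx/a) dx = a³·(1/6 − 1/(4n²π²)); higher powers xᵏ the same way, integrating xᵏ·cos(2nπx/a) by parts.
⟨x²⟩ = 1.5431.

1.543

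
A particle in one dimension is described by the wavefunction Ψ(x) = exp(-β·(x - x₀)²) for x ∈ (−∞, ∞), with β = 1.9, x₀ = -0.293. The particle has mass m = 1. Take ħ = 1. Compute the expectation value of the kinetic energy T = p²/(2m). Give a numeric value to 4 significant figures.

0.9500

T = −(ħ²/2m) d²/dx², so ⟨T⟩ = −(ħ²/2m) ∫ Ψ*·Ψ'' dx / ∫|Ψ|² dx; with m = 1.
Gaussian moments (u = x − x₀): ∫u^(2j)·e^(−2βu²) du = (2j−1)!!/(4β)^j · √(π/(2β)), odd powers integrate to 0; here √(π/(2β)) = 0.90925. Derivatives: d/dx e^(−βu²) = −2βu·e^(−βu²), d²/dx² e^(−βu²) = (4β²u² − 2β)·e^(−βu²).
State is unnormalized: ∫|Ψ|² dx = 0.90925, and ∫Ψ*·(−ħ²/2m · Ψ'') dx = 0.86379, so ⟨T⟩ = 0.86379 / 0.90925.
⟨T⟩ = 0.95000.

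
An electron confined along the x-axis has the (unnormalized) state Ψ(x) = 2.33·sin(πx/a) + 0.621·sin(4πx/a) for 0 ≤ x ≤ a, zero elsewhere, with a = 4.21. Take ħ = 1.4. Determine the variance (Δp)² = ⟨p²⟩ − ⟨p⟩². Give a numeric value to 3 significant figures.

2.18

Compute ⟨p⟩ and ⟨p²⟩ separately; (Δp)² = ⟨p²⟩ − ⟨p⟩².
d²/dx² sin(jπx/a) = −(jπ/a)²·sin(jπx/a); on 0 ≤ x ≤ a, ∫sin²(jπx/a) dx = a/2 and ∫sin(jπx/a)·sin(lπx/a) dx = 0 for j ≠ l, so only diagonal terms survive in ∫|Ψ|² and ∫Ψ·Ψ″; ∫Ψ·Ψ′ dx = [Ψ²/2] between the walls = 0.
Normalization: ∫|Ψ|² dx = 12.240.
⟨p⟩ = 0.0000 and ⟨p²⟩ = 2.1772.
(Δp)² = 2.1772 − (0.0000)² = 2.1772.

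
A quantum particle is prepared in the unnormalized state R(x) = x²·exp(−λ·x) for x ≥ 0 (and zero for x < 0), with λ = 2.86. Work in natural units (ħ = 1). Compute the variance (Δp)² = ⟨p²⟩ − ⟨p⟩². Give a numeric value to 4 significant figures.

2.727

Compute ⟨p⟩ and ⟨p²⟩ separately; (Δp)² = ⟨p²⟩ − ⟨p⟩².
Differentiate x²·exp(−λ·x) with the product rule; every integrand then reduces to terms xʲ·e^(−2λx) on [0, ∞), with ∫₀^∞ xʲ·e^(−2λx) dx = j!/(2λ)^(j+1).
Normalization: ∫|R|² dx = 0.0039195.
⟨p⟩ = 0.0000 and ⟨p²⟩ = 2.7265.
(Δp)² = 2.7265 − (0.0000)² = 2.7265.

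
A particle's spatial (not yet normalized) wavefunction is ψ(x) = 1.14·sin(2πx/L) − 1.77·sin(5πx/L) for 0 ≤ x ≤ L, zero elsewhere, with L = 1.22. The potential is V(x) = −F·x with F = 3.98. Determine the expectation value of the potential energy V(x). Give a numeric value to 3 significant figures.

⟨V⟩ = ∫ V(x)·|ψ|² dx / ∫|ψ|² dx.
On 0 ≤ x ≤ L (j ≠ l): ∫sin²(jπx/L) dx = L/2, ∫sin(jπx/L)·sin(lπx/L) dx = 0; diagonal moments ∫x·sin²(jπx/L) dx = L²/4, ∫x²·sin²(jπx/L) dx = L³·(1/6 − 1/(4j²π²)); cross terms ∫x·sin(jπx/L)·sin(lπx/L) dx = 0 for j + l even and −4jlL²/(π²(j² − l²)²) for j + l odd, ∫x²·sin(jπx/L)·sin(lπx/L) dx = (−1)^(j+l)·4jlL³/(π²(j² − l²)²); higher powers the same way via product-to-sum and parts.
State is unnormalized: ∫|ψ|² dx = 2.7038, and ∫ψ*·V(x)·ψ dx = -6.7840, so ⟨V⟩ = -6.7840 / 2.7038.
⟨V⟩ = -2.5091.

-2.51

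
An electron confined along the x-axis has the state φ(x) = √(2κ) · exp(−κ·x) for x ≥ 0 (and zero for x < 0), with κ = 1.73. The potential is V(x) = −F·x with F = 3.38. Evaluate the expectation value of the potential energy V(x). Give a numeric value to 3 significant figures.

-0.977

⟨V⟩ = ∫ V(x)·|φ|² dx.
Every integrand reduces to terms xʲ·e^(−2κx) on [0, ∞); use ∫₀^∞ xʲ·e^(−2κx) dx = j!/(2κ)^(j+1).
⟨V⟩ = -0.97688.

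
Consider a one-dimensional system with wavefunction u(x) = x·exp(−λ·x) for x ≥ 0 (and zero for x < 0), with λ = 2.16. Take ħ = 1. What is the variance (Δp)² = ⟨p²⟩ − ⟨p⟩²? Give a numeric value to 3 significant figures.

Compute ⟨p⟩ and ⟨p²⟩ separately; (Δp)² = ⟨p²⟩ − ⟨p⟩².
Differentiate x·exp(−λ·x) with the product rule; every integrand then reduces to terms xʲ·e^(−2λx) on [0, ∞), with ∫₀^∞ xʲ·e^(−2λx) dx = j!/(2λ)^(j+1).
Normalization: ∫|u|² dx = 0.024807.
⟨p⟩ = 0.0000 and ⟨p²⟩ = 4.6656.
(Δp)² = 4.6656 − (0.0000)² = 4.6656.

4.67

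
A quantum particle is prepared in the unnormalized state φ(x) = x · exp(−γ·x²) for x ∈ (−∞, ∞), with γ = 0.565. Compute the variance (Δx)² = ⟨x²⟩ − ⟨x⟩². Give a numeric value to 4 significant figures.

Compute ⟨x⟩ and ⟨x²⟩ separately, then (Δx)² = ⟨x²⟩ − ⟨x⟩².
Expand each integrand as polynomial × e^(−2γx²) and use ∫x^(2j)·e^(−2γx²) dx = (2j−1)!!/(4γ)^j · √(π/(2γ)), odd powers → 0; here √(π/(2γ)) = 1.6674.
Normalization: ∫|φ|² dx = 0.73778.
⟨x⟩ = 0.0000 and ⟨x²⟩ = 1.3274.
(Δx)² = 1.3274 − (0.0000)² = 1.3274.

1.327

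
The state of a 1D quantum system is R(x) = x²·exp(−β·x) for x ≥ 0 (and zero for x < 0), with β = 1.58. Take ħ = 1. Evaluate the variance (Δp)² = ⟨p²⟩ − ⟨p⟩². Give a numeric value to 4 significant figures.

0.8321

Compute ⟨p⟩ and ⟨p²⟩ separately; (Δp)² = ⟨p²⟩ − ⟨p⟩².
Differentiate x²·exp(−β·x) with the product rule; every integrand then reduces to terms xʲ·e^(−2βx) on [0, ∞), with ∫₀^∞ xʲ·e^(−2βx) dx = j!/(2β)^(j+1).
Normalization: ∫|R|² dx = 0.076169.
⟨p⟩ = 0.0000 and ⟨p²⟩ = 0.83213.
(Δp)² = 0.83213 − (0.0000)² = 0.83213.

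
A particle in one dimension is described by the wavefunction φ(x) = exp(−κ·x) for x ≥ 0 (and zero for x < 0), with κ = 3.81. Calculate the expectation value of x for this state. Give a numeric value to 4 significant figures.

⟨x⟩ = ∫ x·|φ|² dx / ∫|φ|² dx (integrals over the domain).
Every integrand reduces to terms xʲ·e^(−2κx) on [0, ∞); use ∫₀^∞ xʲ·e^(−2κx) dx = j!/(2κ)^(j+1).
State is unnormalized: ∫|φ|² dx = 0.13123, and ∫φ*·x·φ dx = 0.017222, so ⟨x⟩ = 0.017222 / 0.13123.
⟨x⟩ = 0.13123.

0.1312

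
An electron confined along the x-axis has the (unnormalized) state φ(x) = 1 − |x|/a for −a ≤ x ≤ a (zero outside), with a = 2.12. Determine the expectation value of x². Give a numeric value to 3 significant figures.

0.449

⟨x²⟩ = ∫ x²·|φ|² dx / ∫|φ|² dx (integrals over the domain).
φ is even, so ∫ over [−a, a] = 2∫₀ᵃ with φ = 1 − x/a there: ∫₀ᵃ (1 − x/a)² dx = a/3, ∫₀ᵃ x²(1 − x/a)² dx = a³/30, ∫₀ᵃ x⁴(1 − x/a)² dx = a⁵/105.
State is unnormalized: ∫|φ|² dx = 1.4133, and ∫φ*·x²·φ dx = 0.63521, so ⟨x²⟩ = 0.63521 / 1.4133.
⟨x²⟩ = 0.44944.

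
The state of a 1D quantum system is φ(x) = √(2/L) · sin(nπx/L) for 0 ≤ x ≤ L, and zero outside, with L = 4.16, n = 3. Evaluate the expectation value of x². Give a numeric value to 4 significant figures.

5.671

⟨x²⟩ = ∫ x²·|φ|² dx (integrals over the domain).
With sin²θ = (1 − cos2θ)/2 on 0 ≤ x ≤ L: ∫sin²(nπx/L) dx = L/2, ∫x·sin²(nπx/L) dx = L²/4, ∫x²·sin²(nπx/L) dx = L³·(1/6 − 1/(4n²π²)); higher powers xᵏ the same way, integrating xᵏ·cos(2nπx/L) by parts.
⟨x²⟩ = 5.6711.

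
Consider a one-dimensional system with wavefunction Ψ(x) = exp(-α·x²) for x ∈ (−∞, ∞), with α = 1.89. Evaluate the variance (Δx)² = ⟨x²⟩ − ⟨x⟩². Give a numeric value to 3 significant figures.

0.132

Compute ⟨x⟩ and ⟨x²⟩ separately, then (Δx)² = ⟨x²⟩ − ⟨x⟩².
Gaussian moments: ∫x^(2j)·e^(−2αx²) dx = (2j−1)!!/(4α)^j · √(π/(2α)), odd powers integrate to 0; here √(π/(2α)) = 0.91165.
Normalization: ∫|Ψ|² dx = 0.91165.
⟨x⟩ = 0.0000 and ⟨x²⟩ = 0.13228.
(Δx)² = 0.13228 − (0.0000)² = 0.13228.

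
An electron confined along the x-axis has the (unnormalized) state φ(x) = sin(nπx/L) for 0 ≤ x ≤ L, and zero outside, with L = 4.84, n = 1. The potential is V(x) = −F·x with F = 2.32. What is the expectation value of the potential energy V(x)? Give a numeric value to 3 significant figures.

-5.61

⟨V⟩ = ∫ V(x)·|φ|² dx / ∫|φ|² dx.
With sin²θ = (1 − cos2θ)/2 on 0 ≤ x ≤ L: ∫sin²(nπx/L) dx = L/2, ∫x·sin²(nπx/L) dx = L²/4, ∫x²·sin²(nπx/L) dx = L³·(1/6 − 1/(4n²π²)); higher powers xᵏ the same way, integrating xᵏ·cos(2nπx/L) by parts.
State is unnormalized: ∫|φ|² dx = 2.4200, and ∫φ*·V(x)·φ dx = -13.587, so ⟨V⟩ = -13.587 / 2.4200.
⟨V⟩ = -5.6144.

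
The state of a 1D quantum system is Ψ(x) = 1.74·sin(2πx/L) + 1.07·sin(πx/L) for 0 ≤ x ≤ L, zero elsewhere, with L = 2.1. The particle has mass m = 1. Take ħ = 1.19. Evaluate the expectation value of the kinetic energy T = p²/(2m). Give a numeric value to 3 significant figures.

5.03

T = −(ħ²/2m) d²/dx², so ⟨T⟩ = −(ħ²/2m) ∫ Ψ*·Ψ'' dx / ∫|Ψ|² dx; with m = 1.
d²/dx² sin(jπx/L) = −(jπ/L)²·sin(jπx/L); on 0 ≤ x ≤ L, ∫sin²(jπx/L) dx = L/2 and ∫sin(jπx/L)·sin(lπx/L) dx = 0 for j ≠ l, so only diagonal terms survive in ∫|Ψ|² and ∫Ψ·Ψ″; ∫Ψ·Ψ′ dx = [Ψ²/2] between the walls = 0.
State is unnormalized: ∫|Ψ|² dx = 4.3811, and ∫Ψ*·(−ħ²/2m · Ψ'') dx = 22.055, so ⟨T⟩ = 22.055 / 4.3811.
⟨T⟩ = 5.0341.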